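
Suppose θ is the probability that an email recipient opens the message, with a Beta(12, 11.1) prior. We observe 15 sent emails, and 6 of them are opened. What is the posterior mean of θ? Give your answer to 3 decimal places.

Posterior mean ≈ 0.472

The binomial likelihood is conjugate to the Beta prior: with 6 successes and 9 failures, the posterior is Beta(12+6, 11.1+9) = Beta(18, 20.1).
Posterior mean = α/(α+β) = 18/38.1 = 0.472.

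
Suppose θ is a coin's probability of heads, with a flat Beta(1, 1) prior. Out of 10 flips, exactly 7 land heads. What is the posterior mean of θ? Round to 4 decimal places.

Posterior mean ≈ 0.6667

The binomial likelihood is conjugate to the Beta prior: with 7 successes and 3 failures, the posterior is Beta(1+7, 1+3) = Beta(8, 4).
E[θ | data] = 8/(8+4) = 0.6667.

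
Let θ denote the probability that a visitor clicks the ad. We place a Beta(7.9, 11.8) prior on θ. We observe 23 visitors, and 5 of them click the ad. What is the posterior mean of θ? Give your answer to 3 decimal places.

Observing 5 successes and 18 failures updates Beta(7.9, 11.8) by adding the success and failure counts to the two shape parameters: α = 7.9+5 = 12.9, β = 11.8+18 = 29.8.
Posterior mean = α/(α+β) = 12.9/42.7 = 0.302.

Posterior mean ≈ 0.302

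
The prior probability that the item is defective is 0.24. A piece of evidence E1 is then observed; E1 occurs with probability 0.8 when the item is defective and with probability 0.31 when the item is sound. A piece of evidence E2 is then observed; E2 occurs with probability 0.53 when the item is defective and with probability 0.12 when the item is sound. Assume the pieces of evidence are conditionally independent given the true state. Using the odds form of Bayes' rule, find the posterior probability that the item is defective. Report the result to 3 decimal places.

Prior odds = 0.24/(1−0.24) = 0.31579. In log-odds, ln(0.31579) = -1.1527.
Add log likelihood ratios: ln(2.5806) + ln(4.4167) = 2.4334.
Posterior log-odds = 1.2807, so posterior odds = exp(1.2807) = 3.5993. Converting, P(H|E) = 3.5993/4.5993 = 0.783.

Posterior probability ≈ 0.783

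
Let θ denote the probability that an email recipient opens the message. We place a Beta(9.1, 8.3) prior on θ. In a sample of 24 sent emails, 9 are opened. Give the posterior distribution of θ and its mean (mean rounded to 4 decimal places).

Posterior: Beta(18.1, 23.3); mean ≈ 0.4372

The binomial likelihood is conjugate to the Beta prior: with 9 successes and 15 failures, the posterior is Beta(9.1+9, 8.3+15) = Beta(18.1, 23.3).
E[θ | data] = 18.1/(18.1+23.3) = 0.4372.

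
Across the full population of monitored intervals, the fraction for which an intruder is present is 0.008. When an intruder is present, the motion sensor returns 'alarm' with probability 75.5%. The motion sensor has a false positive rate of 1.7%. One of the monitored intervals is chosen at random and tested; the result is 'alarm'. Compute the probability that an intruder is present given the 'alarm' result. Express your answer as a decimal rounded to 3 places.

P(H | E) ≈ 0.264

Let H be the event that an intruder is present. P(H) = 0.008, so P(¬H) = 0.992. With E the 'alarm' result, P(E|H) = 0.755 and P(E|¬H) = 0.017.
P(E) = 0.755·0.008 + 0.017·0.992 = 0.0060400 + 0.016864 = 0.022904.
By Bayes' theorem, P(H|E) = 0.0060400 / 0.022904 = 0.264.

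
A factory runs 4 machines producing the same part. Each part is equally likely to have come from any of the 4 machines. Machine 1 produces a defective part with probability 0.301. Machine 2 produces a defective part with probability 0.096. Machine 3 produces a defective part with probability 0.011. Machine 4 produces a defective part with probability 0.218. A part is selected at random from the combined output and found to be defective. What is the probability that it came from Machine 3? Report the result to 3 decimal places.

Posterior probability ≈ 0.018

Tabulate prior·likelihood by source: [1] prior 0.25, lik 0.301, product 0.07525; [2] prior 0.25, lik 0.096, product 0.02400; [3] prior 0.25, lik 0.011, product 0.002750; [4] prior 0.25, lik 0.218, product 0.05450.
Normalizing constant = 0.15650; the posterior for Machine 3 is its product over the sum, 0.002750/0.15650 = 0.018.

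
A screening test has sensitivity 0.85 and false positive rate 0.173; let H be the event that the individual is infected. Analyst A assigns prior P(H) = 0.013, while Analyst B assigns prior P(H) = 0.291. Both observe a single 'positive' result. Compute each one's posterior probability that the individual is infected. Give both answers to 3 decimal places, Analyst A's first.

Analyst A: 0.061; Analyst B: 0.669

P('+'|H) = 0.85, P('+'|¬H) = 0.173.
Analyst A: numerator 0.85·0.013 = 0.011050; evidence = 0.011050+0.173·0.987 = 0.18180; posterior = 0.061.
Analyst B: numerator 0.85·0.291 = 0.24735; evidence = 0.24735+0.173·0.709 = 0.37001; posterior = 0.669.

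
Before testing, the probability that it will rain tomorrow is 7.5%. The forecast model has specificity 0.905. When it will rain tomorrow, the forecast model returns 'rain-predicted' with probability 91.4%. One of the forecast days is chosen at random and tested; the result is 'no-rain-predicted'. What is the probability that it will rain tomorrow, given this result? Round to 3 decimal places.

Let H be the event that it will rain tomorrow. P(H) = 0.075, so P(¬H) = 0.925. With E the 'no-rain-predicted' result, P(E|H) = 0.086 and P(E|¬H) = 0.905.
P(E) = 0.086·0.075 + 0.905·0.925 = 0.0064500 + 0.83713 = 0.84358.
By Bayes' theorem, P(H|E) = 0.0064500 / 0.84358 = 0.008.

P(H | E) ≈ 0.008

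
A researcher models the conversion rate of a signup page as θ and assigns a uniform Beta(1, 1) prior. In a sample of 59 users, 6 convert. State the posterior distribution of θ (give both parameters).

The binomial likelihood is conjugate to the Beta prior: with 6 successes and 53 failures, the posterior is Beta(1+6, 1+53) = Beta(7, 54).

Posterior: Beta(7, 54)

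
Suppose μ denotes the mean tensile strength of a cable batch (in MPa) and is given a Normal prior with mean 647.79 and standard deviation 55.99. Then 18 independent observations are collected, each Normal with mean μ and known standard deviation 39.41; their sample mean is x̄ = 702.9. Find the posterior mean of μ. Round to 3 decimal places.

Posterior mean ≈ 701.424

Prior precision 1/τ₀² = 1/55.99² = 0.00031899; data precision n/σ² = 18/39.41² = 0.0115894.
Posterior precision = 0.00031899 + 0.0115894 = 0.0119084.
Posterior mean = (0.00031899·647.79 + 0.0115894·702.9) / 0.0119084 = 701.424.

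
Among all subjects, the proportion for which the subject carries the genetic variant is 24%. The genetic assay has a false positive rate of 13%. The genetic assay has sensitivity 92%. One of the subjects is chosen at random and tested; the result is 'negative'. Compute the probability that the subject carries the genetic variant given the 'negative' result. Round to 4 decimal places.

Write H for 'the subject carries the genetic variant'. Prior odds H:¬H = 0.24/0.76 = 0.31579. For the 'negative' outcome, the likelihood ratio is 0.08/0.87 = 0.091954.
Posterior odds = 0.31579 × 0.091954 = 0.029038, so P(H|E) = 0.029038/(1+0.029038) = 0.0282.

P(H | E) ≈ 0.0282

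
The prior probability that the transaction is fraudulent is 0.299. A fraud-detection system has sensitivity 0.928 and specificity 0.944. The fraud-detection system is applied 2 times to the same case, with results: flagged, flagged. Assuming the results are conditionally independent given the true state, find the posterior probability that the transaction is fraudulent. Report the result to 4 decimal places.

Posterior P(H) ≈ 0.9915

With H the event that the transaction is fraudulent, the joint likelihood of the observed sequence is P(data|H) = 0.928·0.928 = 0.86118 and P(data|¬H) = 0.056·0.056 = 0.0031360.
Bayes: P(H|data) = 0.299·0.86118 / (0.299·0.86118 + 0.701·0.0031360) = 0.25749/0.25969 = 0.9915.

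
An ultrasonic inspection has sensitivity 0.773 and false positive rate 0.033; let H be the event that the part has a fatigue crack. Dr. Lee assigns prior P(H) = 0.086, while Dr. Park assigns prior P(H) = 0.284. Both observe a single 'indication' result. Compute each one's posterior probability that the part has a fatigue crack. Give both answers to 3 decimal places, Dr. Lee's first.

Dr. Lee: 0.688; Dr. Park: 0.903

The likelihood ratio for an 'indication' result is 0.773/0.033 = 23.424.
Dr. Lee: prior odds 0.086/0.914 = 0.094092; posterior odds 2.2040; posterior probability 0.688.
Dr. Park: prior odds 0.284/0.716 = 0.39665; posterior odds 9.2912; posterior probability 0.903.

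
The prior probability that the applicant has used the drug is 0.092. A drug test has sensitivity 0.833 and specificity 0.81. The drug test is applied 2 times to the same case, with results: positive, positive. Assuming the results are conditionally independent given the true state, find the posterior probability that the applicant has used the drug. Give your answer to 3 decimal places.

Posterior P(H) ≈ 0.661

Let H be the event that the applicant has used the drug; start with P(H) = 0.092. P('positive'|H) = 0.833, P('positive'|¬H) = 0.19.
Update on result 1 ('positive'): P(H) ← 0.833·0.0920 / (0.833·0.0920 + 0.19·0.9080) = 0.076636/0.24916 = 0.3076.
Update on result 2 ('positive'): P(H) ← 0.833·0.3076 / (0.833·0.3076 + 0.19·0.6924) = 0.25622/0.38778 = 0.6607.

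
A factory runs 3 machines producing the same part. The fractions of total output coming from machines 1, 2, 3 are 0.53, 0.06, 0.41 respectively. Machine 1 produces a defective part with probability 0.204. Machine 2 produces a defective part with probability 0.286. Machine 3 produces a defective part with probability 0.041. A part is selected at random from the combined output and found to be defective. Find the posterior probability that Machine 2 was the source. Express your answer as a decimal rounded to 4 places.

Tabulate prior·likelihood by source: [1] prior 0.53, lik 0.204, product 0.1081; [2] prior 0.06, lik 0.286, product 0.01716; [3] prior 0.41, lik 0.041, product 0.01681.
Normalizing constant = 0.14209; the posterior for Machine 2 is its product over the sum, 0.01716/0.14209 = 0.1208.

Posterior probability ≈ 0.1208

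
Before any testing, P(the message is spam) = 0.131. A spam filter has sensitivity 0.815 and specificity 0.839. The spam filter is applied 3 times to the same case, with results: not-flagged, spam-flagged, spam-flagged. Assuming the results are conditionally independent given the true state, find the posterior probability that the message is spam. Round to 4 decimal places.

Posterior P(H) ≈ 0.4600

With H the event that the message is spam, the joint likelihood of the observed sequence is P(data|H) = 0.185·0.815·0.815 = 0.12288 and P(data|¬H) = 0.839·0.161·0.161 = 0.021748.
Bayes: P(H|data) = 0.131·0.12288 / (0.131·0.12288 + 0.869·0.021748) = 0.016097/0.034996 = 0.4600.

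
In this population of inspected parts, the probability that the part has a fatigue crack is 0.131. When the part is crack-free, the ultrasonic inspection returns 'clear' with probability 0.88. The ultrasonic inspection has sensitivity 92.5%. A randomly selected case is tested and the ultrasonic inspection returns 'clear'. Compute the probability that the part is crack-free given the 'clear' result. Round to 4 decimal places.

Let H be the event that the part has a fatigue crack. P(H) = 0.131, so P(¬H) = 0.869. With E the 'clear' result, P(E|H) = 0.075 and P(E|¬H) = 0.88.
P(E) = 0.075·0.131 + 0.88·0.869 = 0.0098250 + 0.76472 = 0.77454.
By Bayes' theorem, P(H|E) = 0.0098250 / 0.77454 = 0.0127. Hence P(¬H|E) = 1 − 0.0127 = 0.9873.

P(¬H | E) ≈ 0.9873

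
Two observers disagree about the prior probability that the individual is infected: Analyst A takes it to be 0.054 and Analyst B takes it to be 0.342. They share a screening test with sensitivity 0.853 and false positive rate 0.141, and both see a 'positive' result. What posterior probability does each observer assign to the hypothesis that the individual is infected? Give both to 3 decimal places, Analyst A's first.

Analyst A: 0.257; Analyst B: 0.759

The likelihood ratio for a 'positive' result is 0.853/0.141 = 6.0496.
Analyst A: prior odds 0.054/0.946 = 0.057082; posterior odds 0.34533; posterior probability 0.257.
Analyst B: prior odds 0.342/0.658 = 0.51976; posterior odds 3.1443; posterior probability 0.759.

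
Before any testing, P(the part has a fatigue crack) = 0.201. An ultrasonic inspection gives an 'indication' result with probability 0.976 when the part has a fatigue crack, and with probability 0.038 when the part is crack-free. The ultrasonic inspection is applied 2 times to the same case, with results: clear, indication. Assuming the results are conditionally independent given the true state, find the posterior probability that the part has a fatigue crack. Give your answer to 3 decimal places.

Posterior P(H) ≈ 0.139

With H the event that the part has a fatigue crack, the joint likelihood of the observed sequence is P(data|H) = 0.024·0.976 = 0.023424 and P(data|¬H) = 0.962·0.038 = 0.036556.
Bayes: P(H|data) = 0.201·0.023424 / (0.201·0.023424 + 0.799·0.036556) = 0.0047082/0.033916 = 0.1388.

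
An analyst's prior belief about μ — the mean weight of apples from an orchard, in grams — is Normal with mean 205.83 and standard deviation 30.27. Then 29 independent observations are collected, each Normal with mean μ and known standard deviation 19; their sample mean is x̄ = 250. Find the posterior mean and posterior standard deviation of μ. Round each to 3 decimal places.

With known σ, the Normal prior is conjugate. Weight on the data is w = (n/σ²)/(n/σ² + 1/τ₀²) = 0.0803324/(0.0803324+0.00109138) = 0.98660.
Posterior mean = w·x̄ + (1−w)·μ₀ = 0.98660·250 + 0.013404·205.83 = 249.408. Posterior variance = 1/(0.0803324+0.00109138) = 12.2814, so SD = 3.504.

Posterior mean ≈ 249.408; posterior SD ≈ 3.504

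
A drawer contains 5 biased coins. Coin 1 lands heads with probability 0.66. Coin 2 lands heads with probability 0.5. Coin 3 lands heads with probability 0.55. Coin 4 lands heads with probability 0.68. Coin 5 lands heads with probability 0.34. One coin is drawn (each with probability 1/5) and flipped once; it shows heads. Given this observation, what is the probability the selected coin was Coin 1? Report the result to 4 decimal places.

P(heads|C1) = 0.66; P(heads|C2) = 0.5; P(heads|C3) = 0.55; P(heads|C4) = 0.68; P(heads|C5) = 0.34.
Prior × likelihood for each source: 0.2·0.66=0.1320, 0.2·0.5=0.1000, 0.2·0.55=0.1100, 0.2·0.68=0.1360, 0.2·0.34=0.06800. Summing gives P(heads) = 0.54600.
P(Coin 1 | heads) = 0.1320 / 0.54600 = 0.2418.

Posterior probability ≈ 0.2418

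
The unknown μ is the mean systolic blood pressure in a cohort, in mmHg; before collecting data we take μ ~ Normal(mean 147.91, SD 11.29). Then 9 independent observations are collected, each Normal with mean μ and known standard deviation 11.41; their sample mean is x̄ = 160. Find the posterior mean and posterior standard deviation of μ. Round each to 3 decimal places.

With known σ, the Normal prior is conjugate. Weight on the data is w = (n/σ²)/(n/σ² + 1/τ₀²) = 0.0691307/(0.0691307+0.00784535) = 0.89808.
Posterior mean = w·x̄ + (1−w)·μ₀ = 0.89808·160 + 0.10192·147.91 = 158.768. Posterior variance = 1/(0.0691307+0.00784535) = 12.9910, so SD = 3.604.

Posterior mean ≈ 158.768; posterior SD ≈ 3.604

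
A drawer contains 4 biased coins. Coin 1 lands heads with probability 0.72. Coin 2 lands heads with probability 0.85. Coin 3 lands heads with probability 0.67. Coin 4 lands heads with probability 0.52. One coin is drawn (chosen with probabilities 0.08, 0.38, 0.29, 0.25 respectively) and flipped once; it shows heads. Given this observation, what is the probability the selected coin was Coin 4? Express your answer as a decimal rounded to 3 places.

Tabulate prior·likelihood by source: [1] prior 0.08, lik 0.72, product 0.05760; [2] prior 0.38, lik 0.85, product 0.3230; [3] prior 0.29, lik 0.67, product 0.1943; [4] prior 0.25, lik 0.52, product 0.1300.
Normalizing constant = 0.70490; the posterior for Coin 4 is its product over the sum, 0.1300/0.70490 = 0.184.

Posterior probability ≈ 0.184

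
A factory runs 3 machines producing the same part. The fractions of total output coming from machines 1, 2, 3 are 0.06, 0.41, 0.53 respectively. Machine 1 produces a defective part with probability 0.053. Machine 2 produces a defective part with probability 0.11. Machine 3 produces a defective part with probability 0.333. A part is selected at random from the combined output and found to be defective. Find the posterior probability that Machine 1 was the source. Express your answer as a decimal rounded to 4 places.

Posterior probability ≈ 0.0141

P(defective|M1) = 0.053; P(defective|M2) = 0.11; P(defective|M3) = 0.333.
Prior × likelihood for each source: 0.06·0.053=0.003180, 0.41·0.11=0.04510, 0.53·0.333=0.1765. Summing gives P(defective) = 0.22477.
P(Machine 1 | defective) = 0.003180 / 0.22477 = 0.0141.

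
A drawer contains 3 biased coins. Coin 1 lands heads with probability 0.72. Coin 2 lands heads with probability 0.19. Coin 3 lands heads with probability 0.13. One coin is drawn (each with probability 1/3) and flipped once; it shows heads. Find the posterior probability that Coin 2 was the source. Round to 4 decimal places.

P(heads|C1) = 0.72; P(heads|C2) = 0.19; P(heads|C3) = 0.13.
Prior × likelihood for each source: 0.333333·0.72=0.2400, 0.333333·0.19=0.06333, 0.333333·0.13=0.04333. Summing gives P(heads) = 0.34667.
P(Coin 2 | heads) = 0.06333 / 0.34667 = 0.1827.

Posterior probability ≈ 0.1827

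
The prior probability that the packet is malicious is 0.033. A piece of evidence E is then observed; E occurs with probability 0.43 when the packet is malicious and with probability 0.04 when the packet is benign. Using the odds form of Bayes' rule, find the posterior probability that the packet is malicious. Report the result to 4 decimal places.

Posterior probability ≈ 0.2684

Prior odds = 0.033/(1−0.033) = 0.034126. In log-odds, ln(0.034126) = -3.3777.
Add log likelihood ratio: ln(10.750) = 2.3749.
Posterior log-odds = -1.0028, so posterior odds = exp(-1.0028) = 0.36686. Converting, P(H|E) = 0.36686/1.3669 = 0.2684.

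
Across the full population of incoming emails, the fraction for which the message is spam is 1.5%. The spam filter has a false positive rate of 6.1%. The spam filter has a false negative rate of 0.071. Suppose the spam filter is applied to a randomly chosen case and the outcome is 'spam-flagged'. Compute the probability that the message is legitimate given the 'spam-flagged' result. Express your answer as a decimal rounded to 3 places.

P(¬H | E) ≈ 0.812

Write H for 'the message is spam'. Prior odds H:¬H = 0.015/0.985 = 0.015228. For the 'spam-flagged' outcome, the likelihood ratio is 0.929/0.061 = 15.230.
Posterior odds = 0.015228 × 15.230 = 0.23192, so P(H|E) = 0.23192/(1+0.23192) = 0.188. Then P(¬H|E) = 1 − 0.188 = 0.812.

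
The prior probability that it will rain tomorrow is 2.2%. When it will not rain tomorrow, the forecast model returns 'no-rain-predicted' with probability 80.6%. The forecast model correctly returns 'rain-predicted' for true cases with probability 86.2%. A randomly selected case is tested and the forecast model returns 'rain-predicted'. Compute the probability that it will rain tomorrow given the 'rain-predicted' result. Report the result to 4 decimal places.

P(H | E) ≈ 0.0909

Write H for 'it will rain tomorrow'. Prior odds H:¬H = 0.022/0.978 = 0.022495. For the 'rain-predicted' outcome, the likelihood ratio is 0.862/0.194 = 4.4433.
Posterior odds = 0.022495 × 4.4433 = 0.099952, so P(H|E) = 0.099952/(1+0.099952) = 0.0909.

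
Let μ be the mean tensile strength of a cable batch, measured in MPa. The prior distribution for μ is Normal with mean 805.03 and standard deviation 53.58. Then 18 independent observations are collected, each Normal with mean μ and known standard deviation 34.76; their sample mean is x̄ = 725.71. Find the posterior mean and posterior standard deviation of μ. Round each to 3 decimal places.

Prior precision 1/τ₀² = 1/53.58² = 0.00034833; data precision n/σ² = 18/34.76² = 0.0148975.
Posterior precision = 0.00034833 + 0.0148975 = 0.0152458, giving posterior SD = 1/√0.0152458 = 8.099.
Posterior mean = (0.00034833·805.03 + 0.0148975·725.71) / 0.0152458 = 727.522.

Posterior mean ≈ 727.522; posterior SD ≈ 8.099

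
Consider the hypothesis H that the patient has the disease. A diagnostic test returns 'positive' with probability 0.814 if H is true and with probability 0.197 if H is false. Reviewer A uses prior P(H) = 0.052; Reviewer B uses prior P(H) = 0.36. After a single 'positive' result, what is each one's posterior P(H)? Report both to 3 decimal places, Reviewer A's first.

Reviewer A: 0.185; Reviewer B: 0.699

The likelihood ratio for a 'positive' result is 0.814/0.197 = 4.1320.
Reviewer A: prior odds 0.052/0.948 = 0.054852; posterior odds 0.22665; posterior probability 0.185.
Reviewer B: prior odds 0.36/0.64 = 0.56250; posterior odds 2.3242; posterior probability 0.699.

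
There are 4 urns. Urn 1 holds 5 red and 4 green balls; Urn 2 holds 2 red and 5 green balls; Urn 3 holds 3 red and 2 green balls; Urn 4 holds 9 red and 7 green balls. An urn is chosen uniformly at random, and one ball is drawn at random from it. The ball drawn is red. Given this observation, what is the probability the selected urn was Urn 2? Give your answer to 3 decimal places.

Posterior probability ≈ 0.143

Tabulate prior·likelihood by source: [1] prior 0.25, lik 0.5556, product 0.1389; [2] prior 0.25, lik 0.2857, product 0.07143; [3] prior 0.25, lik 0.6, product 0.1500; [4] prior 0.25, lik 0.5625, product 0.1406.
Normalizing constant = 0.50094; the posterior for Urn 2 is its product over the sum, 0.07143/0.50094 = 0.143.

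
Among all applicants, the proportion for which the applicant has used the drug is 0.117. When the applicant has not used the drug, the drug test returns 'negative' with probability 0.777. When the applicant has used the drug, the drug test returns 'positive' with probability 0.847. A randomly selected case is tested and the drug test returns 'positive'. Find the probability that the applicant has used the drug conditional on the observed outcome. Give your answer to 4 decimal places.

Write H for 'the applicant has used the drug'. Prior odds H:¬H = 0.117/0.883 = 0.13250. For the 'positive' outcome, the likelihood ratio is 0.847/0.223 = 3.7982.
Posterior odds = 0.13250 × 3.7982 = 0.50327, so P(H|E) = 0.50327/(1+0.50327) = 0.3348.

P(H | E) ≈ 0.3348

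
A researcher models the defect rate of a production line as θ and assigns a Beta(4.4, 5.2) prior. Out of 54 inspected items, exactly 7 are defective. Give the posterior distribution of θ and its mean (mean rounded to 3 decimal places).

Posterior: Beta(11.4, 52.2); mean ≈ 0.179

The binomial likelihood is conjugate to the Beta prior: with 7 successes and 47 failures, the posterior is Beta(4.4+7, 5.2+47) = Beta(11.4, 52.2).
E[θ | data] = 11.4/(11.4+52.2) = 0.179.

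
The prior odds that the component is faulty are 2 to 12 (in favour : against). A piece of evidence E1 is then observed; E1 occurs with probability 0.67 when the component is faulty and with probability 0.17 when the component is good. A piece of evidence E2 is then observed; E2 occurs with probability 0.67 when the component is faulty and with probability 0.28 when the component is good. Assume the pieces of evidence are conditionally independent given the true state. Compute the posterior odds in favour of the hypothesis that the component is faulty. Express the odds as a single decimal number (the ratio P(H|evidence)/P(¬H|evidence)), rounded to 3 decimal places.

Posterior odds ≈ 1.572

Prior odds = 2/12 = 0.16667. In log-odds, ln(0.16667) = -1.7918.
Add log likelihood ratios: ln(3.9412) + ln(2.3929) = 2.2440.
Posterior log-odds = 0.45221, so posterior odds = exp(0.45221) = 1.5718.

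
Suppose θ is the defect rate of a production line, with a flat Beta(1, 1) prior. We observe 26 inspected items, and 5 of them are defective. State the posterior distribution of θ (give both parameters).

The binomial likelihood is conjugate to the Beta prior: with 5 successes and 21 failures, the posterior is Beta(1+5, 1+21) = Beta(6, 22).

Posterior: Beta(6, 22)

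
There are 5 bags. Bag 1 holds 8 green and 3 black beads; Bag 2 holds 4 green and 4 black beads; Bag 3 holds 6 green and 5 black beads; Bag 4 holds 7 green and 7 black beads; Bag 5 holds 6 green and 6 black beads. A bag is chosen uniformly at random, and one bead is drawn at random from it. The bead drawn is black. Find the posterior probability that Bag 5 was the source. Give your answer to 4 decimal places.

Tabulate prior·likelihood by source: [1] prior 0.2, lik 0.2727, product 0.05455; [2] prior 0.2, lik 0.5, product 0.1000; [3] prior 0.2, lik 0.4545, product 0.09091; [4] prior 0.2, lik 0.5, product 0.1000; [5] prior 0.2, lik 0.5, product 0.1000.
Normalizing constant = 0.44545; the posterior for Bag 5 is its product over the sum, 0.1000/0.44545 = 0.2245.

Posterior probability ≈ 0.2245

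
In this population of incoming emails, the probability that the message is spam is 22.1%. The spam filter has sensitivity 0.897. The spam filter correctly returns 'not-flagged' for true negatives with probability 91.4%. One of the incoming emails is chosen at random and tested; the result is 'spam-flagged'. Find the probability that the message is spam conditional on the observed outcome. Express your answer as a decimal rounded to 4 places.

P(H | E) ≈ 0.7474

Let H be the event that the message is spam. P(H) = 0.221, so P(¬H) = 0.779. With E the 'spam-flagged' result, P(E|H) = 0.897 and P(E|¬H) = 0.086.
P(E) = 0.897·0.221 + 0.086·0.779 = 0.19824 + 0.066994 = 0.26523.
By Bayes' theorem, P(H|E) = 0.19824 / 0.26523 = 0.7474.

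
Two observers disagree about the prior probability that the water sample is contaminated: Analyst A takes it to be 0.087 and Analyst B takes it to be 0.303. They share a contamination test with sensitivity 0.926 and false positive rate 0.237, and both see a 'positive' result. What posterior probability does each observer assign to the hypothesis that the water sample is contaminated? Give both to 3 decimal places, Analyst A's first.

Analyst A: 0.271; Analyst B: 0.629

The likelihood ratio for a 'positive' result is 0.926/0.237 = 3.9072.
Analyst A: prior odds 0.087/0.913 = 0.095290; posterior odds 0.37232; posterior probability 0.271.
Analyst B: prior odds 0.303/0.697 = 0.43472; posterior odds 1.6985; posterior probability 0.629.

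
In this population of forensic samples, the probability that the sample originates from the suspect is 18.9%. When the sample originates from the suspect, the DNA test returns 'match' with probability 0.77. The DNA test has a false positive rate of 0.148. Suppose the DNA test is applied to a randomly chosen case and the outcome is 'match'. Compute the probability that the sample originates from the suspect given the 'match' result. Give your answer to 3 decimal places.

P(H | E) ≈ 0.548

Let H be the event that the sample originates from the suspect. P(H) = 0.189, so P(¬H) = 0.811. With E the 'match' result, P(E|H) = 0.77 and P(E|¬H) = 0.148.
P(E) = 0.77·0.189 + 0.148·0.811 = 0.14553 + 0.12003 = 0.26556.
By Bayes' theorem, P(H|E) = 0.14553 / 0.26556 = 0.548.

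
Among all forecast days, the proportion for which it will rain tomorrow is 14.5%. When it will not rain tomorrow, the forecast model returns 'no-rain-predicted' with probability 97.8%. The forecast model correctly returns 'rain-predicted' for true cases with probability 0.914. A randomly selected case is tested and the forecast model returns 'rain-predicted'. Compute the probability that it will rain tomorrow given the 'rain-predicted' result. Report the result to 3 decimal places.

P(H | E) ≈ 0.876

Let H be the event that it will rain tomorrow. P(H) = 0.145, so P(¬H) = 0.855. With E the 'rain-predicted' result, P(E|H) = 0.914 and P(E|¬H) = 0.022.
P(E) = 0.914·0.145 + 0.022·0.855 = 0.13253 + 0.018810 = 0.15134.
By Bayes' theorem, P(H|E) = 0.13253 / 0.15134 = 0.876.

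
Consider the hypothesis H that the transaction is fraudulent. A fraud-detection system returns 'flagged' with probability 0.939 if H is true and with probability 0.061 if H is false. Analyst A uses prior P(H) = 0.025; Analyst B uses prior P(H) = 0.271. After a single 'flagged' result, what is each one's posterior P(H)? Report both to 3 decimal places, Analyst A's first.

P('+'|H) = 0.939, P('+'|¬H) = 0.061.
Analyst A: numerator 0.939·0.025 = 0.023475; evidence = 0.023475+0.061·0.975 = 0.082950; posterior = 0.283.
Analyst B: numerator 0.939·0.271 = 0.25447; evidence = 0.25447+0.061·0.729 = 0.29894; posterior = 0.851.

Analyst A: 0.283; Analyst B: 0.851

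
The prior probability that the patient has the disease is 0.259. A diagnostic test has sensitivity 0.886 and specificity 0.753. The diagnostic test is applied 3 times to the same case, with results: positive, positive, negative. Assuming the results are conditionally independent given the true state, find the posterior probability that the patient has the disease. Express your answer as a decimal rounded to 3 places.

Posterior P(H) ≈ 0.405

Let H be the event that the patient has the disease; start with P(H) = 0.259. P('positive'|H) = 0.886, P('positive'|¬H) = 0.247.
Update on result 1 ('positive'): P(H) ← 0.886·0.2590 / (0.886·0.2590 + 0.247·0.7410) = 0.22947/0.41250 = 0.5563.
Update on result 2 ('positive'): P(H) ← 0.886·0.5563 / (0.886·0.5563 + 0.247·0.4437) = 0.49288/0.60248 = 0.8181.
Update on result 3 ('negative'): P(H) ← 0.114·0.8181 / (0.114·0.8181 + 0.753·0.1819) = 0.093263/0.23024 = 0.4051.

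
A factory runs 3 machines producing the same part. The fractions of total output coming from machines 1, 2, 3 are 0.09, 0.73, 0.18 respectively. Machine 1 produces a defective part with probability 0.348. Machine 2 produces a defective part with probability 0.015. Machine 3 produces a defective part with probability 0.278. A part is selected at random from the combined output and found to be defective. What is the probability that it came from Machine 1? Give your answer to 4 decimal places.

Posterior probability ≈ 0.3393

P(defective|M1) = 0.348; P(defective|M2) = 0.015; P(defective|M3) = 0.278.
Prior × likelihood for each source: 0.09·0.348=0.03132, 0.73·0.015=0.01095, 0.18·0.278=0.05004. Summing gives P(defective) = 0.092310.
P(Machine 1 | defective) = 0.03132 / 0.092310 = 0.3393.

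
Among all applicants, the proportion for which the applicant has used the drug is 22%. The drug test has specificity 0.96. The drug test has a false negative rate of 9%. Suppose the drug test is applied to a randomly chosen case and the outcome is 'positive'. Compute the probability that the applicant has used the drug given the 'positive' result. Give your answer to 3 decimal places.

P(H | E) ≈ 0.865

Let H be the event that the applicant has used the drug. P(H) = 0.22, so P(¬H) = 0.78. With E the 'positive' result, P(E|H) = 0.91 and P(E|¬H) = 0.04.
P(E) = 0.91·0.22 + 0.04·0.78 = 0.20020 + 0.031200 = 0.23140.
By Bayes' theorem, P(H|E) = 0.20020 / 0.23140 = 0.865.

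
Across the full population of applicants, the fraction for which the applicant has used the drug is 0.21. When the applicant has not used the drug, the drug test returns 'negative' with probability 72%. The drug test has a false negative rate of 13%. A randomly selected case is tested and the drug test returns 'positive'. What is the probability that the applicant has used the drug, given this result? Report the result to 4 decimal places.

Let H be the event that the applicant has used the drug. P(H) = 0.21, so P(¬H) = 0.79. With E the 'positive' result, P(E|H) = 0.87 and P(E|¬H) = 0.28.
P(E) = 0.87·0.21 + 0.28·0.79 = 0.18270 + 0.22120 = 0.40390.
By Bayes' theorem, P(H|E) = 0.18270 / 0.40390 = 0.4523.

P(H | E) ≈ 0.4523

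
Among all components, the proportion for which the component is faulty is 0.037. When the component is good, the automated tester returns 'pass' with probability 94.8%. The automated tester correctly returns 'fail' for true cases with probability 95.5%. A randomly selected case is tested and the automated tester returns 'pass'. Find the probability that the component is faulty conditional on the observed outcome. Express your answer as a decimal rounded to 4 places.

P(H | E) ≈ 0.0018

Let H be the event that the component is faulty. P(H) = 0.037, so P(¬H) = 0.963. With E the 'pass' result, P(E|H) = 0.045 and P(E|¬H) = 0.948.
P(E) = 0.045·0.037 + 0.948·0.963 = 0.0016650 + 0.91292 = 0.91459.
By Bayes' theorem, P(H|E) = 0.0016650 / 0.91459 = 0.0018.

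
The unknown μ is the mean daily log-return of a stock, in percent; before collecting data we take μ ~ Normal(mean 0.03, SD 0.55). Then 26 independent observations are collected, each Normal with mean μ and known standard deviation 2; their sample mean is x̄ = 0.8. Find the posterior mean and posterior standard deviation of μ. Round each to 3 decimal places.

With known σ, the Normal prior is conjugate. Weight on the data is w = (n/σ²)/(n/σ² + 1/τ₀²) = 6.50000/(6.50000+3.30579) = 0.66287.
Posterior mean = w·x̄ + (1−w)·μ₀ = 0.66287·0.8 + 0.33713·0.03 = 0.540. Posterior variance = 1/(6.50000+3.30579) = 0.101981, so SD = 0.319.

Posterior mean ≈ 0.540; posterior SD ≈ 0.319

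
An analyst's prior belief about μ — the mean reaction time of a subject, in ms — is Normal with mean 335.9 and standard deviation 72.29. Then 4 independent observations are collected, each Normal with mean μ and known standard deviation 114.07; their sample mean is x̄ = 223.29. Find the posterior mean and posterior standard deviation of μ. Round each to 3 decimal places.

Posterior mean ≈ 266.494; posterior SD ≈ 44.777

Prior precision 1/τ₀² = 1/72.29² = 0.00019136; data precision n/σ² = 4/114.07² = 0.00030741.
Posterior precision = 0.00019136 + 0.00030741 = 0.00049877, giving posterior SD = 1/√0.00049877 = 44.777.
Posterior mean = (0.00019136·335.9 + 0.00030741·223.29) / 0.00049877 = 266.494.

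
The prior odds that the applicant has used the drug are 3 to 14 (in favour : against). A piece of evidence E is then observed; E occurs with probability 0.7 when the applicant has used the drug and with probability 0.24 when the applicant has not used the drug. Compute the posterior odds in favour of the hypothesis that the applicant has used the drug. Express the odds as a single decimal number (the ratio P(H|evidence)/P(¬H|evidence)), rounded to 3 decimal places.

Posterior odds ≈ 0.625

Prior odds = 3/14 = 0.21429. In log-odds, ln(0.21429) = -1.5404.
Add log likelihood ratio: ln(2.9167) = 1.0704.
Posterior log-odds = -0.47000, so posterior odds = exp(-0.47000) = 0.62500.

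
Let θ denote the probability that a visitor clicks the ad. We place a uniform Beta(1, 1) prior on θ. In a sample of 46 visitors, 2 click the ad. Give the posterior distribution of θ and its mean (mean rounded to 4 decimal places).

Observing 2 successes and 44 failures updates Beta(1, 1) by adding the success and failure counts to the two shape parameters: α = 1+2 = 3, β = 1+44 = 45.
E[θ | data] = 3/(3+45) = 0.0625.

Posterior: Beta(3, 45); mean ≈ 0.0625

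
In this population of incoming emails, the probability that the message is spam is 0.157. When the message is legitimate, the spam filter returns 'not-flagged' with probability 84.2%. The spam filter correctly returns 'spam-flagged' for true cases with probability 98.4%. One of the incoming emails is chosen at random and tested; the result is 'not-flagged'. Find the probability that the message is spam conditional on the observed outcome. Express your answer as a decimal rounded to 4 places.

P(H | E) ≈ 0.0035

Let H be the event that the message is spam. P(H) = 0.157, so P(¬H) = 0.843. With E the 'not-flagged' result, P(E|H) = 0.016 and P(E|¬H) = 0.842.
P(E) = 0.016·0.157 + 0.842·0.843 = 0.0025120 + 0.70981 = 0.71232.
By Bayes' theorem, P(H|E) = 0.0025120 / 0.71232 = 0.0035.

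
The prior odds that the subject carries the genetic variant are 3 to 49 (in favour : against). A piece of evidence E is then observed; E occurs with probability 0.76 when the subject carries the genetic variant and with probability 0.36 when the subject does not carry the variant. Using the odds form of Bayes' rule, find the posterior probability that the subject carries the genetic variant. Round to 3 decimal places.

Prior odds = 3/49 = 0.061224. In log-odds, ln(0.061224) = -2.7932.
Add log likelihood ratio: ln(2.1111) = 0.74721.
Posterior log-odds = -2.0460, so posterior odds = exp(-2.0460) = 0.12925. Converting, P(H|E) = 0.12925/1.1293 = 0.114.

Posterior probability ≈ 0.114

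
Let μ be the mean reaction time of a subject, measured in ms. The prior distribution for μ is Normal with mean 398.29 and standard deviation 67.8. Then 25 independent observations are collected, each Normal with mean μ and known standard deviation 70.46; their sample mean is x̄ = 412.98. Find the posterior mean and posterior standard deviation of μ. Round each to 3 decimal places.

Posterior mean ≈ 412.372; posterior SD ≈ 13.797

Prior precision 1/τ₀² = 1/67.8² = 0.00021754; data precision n/σ² = 25/70.46² = 0.00503564.
Posterior precision = 0.00021754 + 0.00503564 = 0.00525318, giving posterior SD = 1/√0.00525318 = 13.797.
Posterior mean = (0.00021754·398.29 + 0.00503564·412.98) / 0.00525318 = 412.372.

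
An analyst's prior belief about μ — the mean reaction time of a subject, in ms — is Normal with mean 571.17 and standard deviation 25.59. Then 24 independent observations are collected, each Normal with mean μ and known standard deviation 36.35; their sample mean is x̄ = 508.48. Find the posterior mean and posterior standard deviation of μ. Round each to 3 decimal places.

Prior precision 1/τ₀² = 1/25.59² = 0.00152707; data precision n/σ² = 24/36.35² = 0.0181636.
Posterior precision = 0.00152707 + 0.0181636 = 0.0196907, giving posterior SD = 1/√0.0196907 = 7.126.
Posterior mean = (0.00152707·571.17 + 0.0181636·508.48) / 0.0196907 = 513.342.

Posterior mean ≈ 513.342; posterior SD ≈ 7.126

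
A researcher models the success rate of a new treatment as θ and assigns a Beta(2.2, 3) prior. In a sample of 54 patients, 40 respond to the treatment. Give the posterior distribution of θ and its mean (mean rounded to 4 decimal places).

Posterior: Beta(42.2, 17); mean ≈ 0.7128

The binomial likelihood is conjugate to the Beta prior: with 40 successes and 14 failures, the posterior is Beta(2.2+40, 3+14) = Beta(42.2, 17).
Posterior mean = α/(α+β) = 42.2/59.2 = 0.7128.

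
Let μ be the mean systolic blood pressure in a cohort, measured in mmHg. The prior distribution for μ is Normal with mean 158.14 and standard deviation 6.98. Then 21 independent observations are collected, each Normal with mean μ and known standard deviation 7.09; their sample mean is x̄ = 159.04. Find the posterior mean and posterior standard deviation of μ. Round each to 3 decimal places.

Posterior mean ≈ 158.998; posterior SD ≈ 1.511

With known σ, the Normal prior is conjugate. Weight on the data is w = (n/σ²)/(n/σ² + 1/τ₀²) = 0.417760/(0.417760+0.0205253) = 0.95317.
Posterior mean = w·x̄ + (1−w)·μ₀ = 0.95317·159.04 + 0.046831·158.14 = 158.998. Posterior variance = 1/(0.417760+0.0205253) = 2.28162, so SD = 1.511.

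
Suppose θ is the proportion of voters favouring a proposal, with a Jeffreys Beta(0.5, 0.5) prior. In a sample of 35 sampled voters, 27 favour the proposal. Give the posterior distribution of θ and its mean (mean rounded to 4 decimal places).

The binomial likelihood is conjugate to the Beta prior: with 27 successes and 8 failures, the posterior is Beta(0.5+27, 0.5+8) = Beta(27.5, 8.5).
Posterior mean = α/(α+β) = 27.5/36 = 0.7639.

Posterior: Beta(27.5, 8.5); mean ≈ 0.7639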